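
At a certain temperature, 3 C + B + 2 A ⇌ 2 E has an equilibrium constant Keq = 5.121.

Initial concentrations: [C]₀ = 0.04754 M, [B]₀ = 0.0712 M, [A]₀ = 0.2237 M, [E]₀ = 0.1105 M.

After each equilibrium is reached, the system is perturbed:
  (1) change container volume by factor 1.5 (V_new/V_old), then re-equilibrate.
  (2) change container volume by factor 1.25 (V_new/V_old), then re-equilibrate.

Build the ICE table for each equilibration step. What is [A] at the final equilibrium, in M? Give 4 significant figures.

Q₀ = 3.1896e+04 vs Keq = 5.121 ⇒ Q>K, reverse
Step 1:
                    C           B           A           E
  init        0.04754      0.0712      0.2237      0.1105
  Δ            0.1368     0.04561     0.09122    -0.09122
  eq           0.1844      0.1168      0.3149     0.01928
  solve Keq expr → x = -0.04561; check Q = 5.121
Then change container volume by factor 1.5 (V_new/V_old).
Step 2:
                    C           B           A           E
  init         0.1229     0.07787      0.2099     0.01285
  Δ          0.009253    0.003084    0.006168   -0.006168
  eq           0.1322     0.08096      0.2161    0.006686
  solve Keq expr → x = -0.003084; check Q = 5.121
Then change container volume by factor 1.25 (V_new/V_old).
Step 3:
                    C           B           A           E
  init         0.1057     0.06477      0.1729    0.005349
  Δ          0.002608  8.6922e-04    0.001738   -0.001738
  eq           0.1083     0.06563      0.1746     0.00361
  solve Keq expr → x = -8.6922e-04; check Q = 5.121

[A]_eq = 0.1746 M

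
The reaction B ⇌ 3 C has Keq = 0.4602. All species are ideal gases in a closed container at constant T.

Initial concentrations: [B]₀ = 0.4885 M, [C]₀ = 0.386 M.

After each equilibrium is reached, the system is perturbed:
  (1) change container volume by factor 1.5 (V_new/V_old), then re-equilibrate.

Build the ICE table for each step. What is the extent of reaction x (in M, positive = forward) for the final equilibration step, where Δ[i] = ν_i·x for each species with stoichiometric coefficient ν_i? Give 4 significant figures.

Q₀ = 0.1177 vs Keq = 0.4602 ⇒ Q<K, forward
Step 1:
                  B         C
  Initial    0.4885     0.386
  Change   -0.06465    0.1939
  Equil      0.4239    0.5799
  solve Keq expr → x = 0.06465; check Q = 0.4602
Then change container volume by factor 1.5 (V_new/V_old).
Step 2:
                  B         C
  Initial    0.2826    0.3866
  Change   -0.03312   0.09937
  Equil      0.2494     0.486
  solve Keq expr → x = 0.03312; check Q = 0.4602

x = 0.03312 M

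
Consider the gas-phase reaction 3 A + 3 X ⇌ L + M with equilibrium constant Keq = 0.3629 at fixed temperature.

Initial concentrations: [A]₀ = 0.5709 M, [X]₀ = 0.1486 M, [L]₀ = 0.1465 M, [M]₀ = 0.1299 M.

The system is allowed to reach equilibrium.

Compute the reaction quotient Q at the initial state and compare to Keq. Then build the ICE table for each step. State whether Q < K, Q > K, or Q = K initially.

Q₀ = 31.17; Q > K (proceeds reverse)

Q₀ = 31.17 vs Keq = 0.3629 ⇒ Q>K, reverse
Step 1:
                    A           X           L           M
  Initial      0.5709      0.1486      0.1465      0.1299
  Change       0.1848      0.1848    -0.06159    -0.06159
  Equil        0.7557      0.3334     0.08491     0.06831
  solve Keq expr → x = -0.06159; check Q = 0.3629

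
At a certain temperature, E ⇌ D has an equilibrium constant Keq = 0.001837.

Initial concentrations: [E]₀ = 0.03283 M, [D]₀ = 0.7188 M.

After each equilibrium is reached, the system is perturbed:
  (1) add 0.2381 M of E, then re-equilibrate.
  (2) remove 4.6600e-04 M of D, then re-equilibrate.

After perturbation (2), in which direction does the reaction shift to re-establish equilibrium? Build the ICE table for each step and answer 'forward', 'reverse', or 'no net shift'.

Direction: forward

Q₀ = 21.89 vs Keq = 0.001837 ⇒ Q>K, reverse
Step 1:
                   E          D
  Initial    0.03283     0.7188
  Change      0.7174    -0.7174
  Equil       0.7503   0.001378
  solve Keq expr → x = -0.7174; check Q = 0.001837
Then add 0.2381 M of E.
Step 2:
                   E          D
  Initial     0.9884   0.001378
  Change  -4.3659e-04 4.3659e-04
  Equil       0.9879   0.001815
  solve Keq expr → x = 4.3659e-04; check Q = 0.001837
Then remove 4.6600e-04 M of D.
Step 3:
                   E          D
  Initial     0.9879   0.001349
  Change  -4.6515e-04 4.6515e-04
  Equil       0.9875   0.001814
  solve Keq expr → x = 4.6515e-04; check Q = 0.001837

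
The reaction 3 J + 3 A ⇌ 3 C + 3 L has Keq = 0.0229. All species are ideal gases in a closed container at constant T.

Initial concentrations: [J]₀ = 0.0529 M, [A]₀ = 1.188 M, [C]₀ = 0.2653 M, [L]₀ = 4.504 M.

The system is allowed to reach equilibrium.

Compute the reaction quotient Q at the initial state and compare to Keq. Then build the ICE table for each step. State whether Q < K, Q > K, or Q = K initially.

Q₀ = 6874; Q > K (proceeds reverse)

Q₀ = 6874 vs Keq = 0.0229 ⇒ Q>K, reverse
Step 1:
                   J          A          C          L
  I           0.0529      1.188     0.2653      4.504
  C           0.2377     0.2377    -0.2377    -0.2377
  E           0.2906      1.426    0.02758      4.266
  solve Keq expr → x = -0.07924; check Q = 0.0229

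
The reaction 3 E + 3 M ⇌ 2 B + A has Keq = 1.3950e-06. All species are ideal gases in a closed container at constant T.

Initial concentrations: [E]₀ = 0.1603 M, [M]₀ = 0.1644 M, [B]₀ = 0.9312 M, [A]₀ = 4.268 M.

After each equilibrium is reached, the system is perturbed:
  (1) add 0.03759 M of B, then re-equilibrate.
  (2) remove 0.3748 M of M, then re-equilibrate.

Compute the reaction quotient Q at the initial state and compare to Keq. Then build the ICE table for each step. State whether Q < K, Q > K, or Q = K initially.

Q₀ = 2.0221e+05 vs Keq = 1.3950e-06 ⇒ Q>K, reverse
Step 1:
                    E           M           B           A
  Initial      0.1603      0.1644      0.9312       4.268
  Change        1.393       1.393     -0.9289     -0.4645
  Equil         1.554       1.558     0.00228       3.804
  solve Keq expr → x = -0.4645; check Q = 1.3950e-06
Then add 0.03759 M of B.
Step 2:
                    E           M           B           A
  Initial       1.554       1.558     0.03987       3.804
  Change      0.05599     0.05599    -0.03733    -0.01866
  Equil          1.61       1.614    0.002542       3.785
  solve Keq expr → x = -0.01866; check Q = 1.3950e-06
Then remove 0.3748 M of M.
Step 3:
                    E           M           B           A
  Initial        1.61       1.239    0.002542       3.785
  Change     0.001241    0.001241 -8.2724e-04 -4.1362e-04
  Equil         1.611        1.24    0.001715       3.784
  solve Keq expr → x = -4.1362e-04; check Q = 1.3950e-06

Q₀ = 2.0221e+05; Q > K (proceeds reverse)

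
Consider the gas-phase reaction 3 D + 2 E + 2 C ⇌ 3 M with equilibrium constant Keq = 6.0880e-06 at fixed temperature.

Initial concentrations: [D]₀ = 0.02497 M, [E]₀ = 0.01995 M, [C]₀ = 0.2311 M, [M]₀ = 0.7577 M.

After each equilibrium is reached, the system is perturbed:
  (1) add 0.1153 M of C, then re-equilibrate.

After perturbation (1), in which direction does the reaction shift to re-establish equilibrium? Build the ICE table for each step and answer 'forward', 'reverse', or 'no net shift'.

Q₀ = 1.3145e+09 vs Keq = 6.0880e-06 ⇒ Q>K, reverse
Step 1:
                    D           E           C           M
  init        0.02497     0.01995      0.2311      0.7577
  Δ            0.7503      0.5002      0.5002     -0.7503
  eq           0.7752      0.5201      0.7313    0.007431
  solve Keq expr → x = -0.2501; check Q = 6.0880e-06
Then add 0.1153 M of C.
Step 2:
                    D           E           C           M
  init         0.7752      0.5201      0.8466    0.007431
  Δ       -7.4560e-04 -4.9707e-04 -4.9707e-04  7.4560e-04
  eq           0.7745      0.5196      0.8461    0.008177
  solve Keq expr → x = 2.4853e-04; check Q = 6.0880e-06

Direction: forward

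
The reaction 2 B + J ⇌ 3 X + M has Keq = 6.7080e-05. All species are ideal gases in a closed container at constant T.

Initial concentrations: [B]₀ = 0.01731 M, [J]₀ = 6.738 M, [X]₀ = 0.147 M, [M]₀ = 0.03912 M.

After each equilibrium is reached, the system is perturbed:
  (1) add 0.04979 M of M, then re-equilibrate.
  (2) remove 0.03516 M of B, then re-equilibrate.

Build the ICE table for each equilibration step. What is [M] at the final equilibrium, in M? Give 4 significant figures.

Q₀ = 0.06155 vs Keq = 6.7080e-05 ⇒ Q>K, reverse
Step 1:
                    B           J           X           M
  Initial     0.01731       6.738       0.147     0.03912
  Change       0.0569     0.02845    -0.08535    -0.02845
  Equil       0.07421       6.766     0.06165     0.01067
  solve Keq expr → x = -0.02845; check Q = 6.7080e-05
Then add 0.04979 M of M.
Step 2:
                    B           J           X           M
  Initial     0.07421       6.766     0.06165     0.06046
  Change      0.01411    0.007054    -0.02116   -0.007054
  Equil       0.08832       6.774     0.04049     0.05341
  solve Keq expr → x = -0.007054; check Q = 6.7080e-05
Then remove 0.03516 M of B.
Step 3:
                    B           J           X           M
  Initial     0.05316       6.774     0.04049     0.05341
  Change     0.005941     0.00297   -0.008911    -0.00297
  Equil        0.0591       6.776     0.03158     0.05044
  solve Keq expr → x = -0.00297; check Q = 6.7080e-05

[M]_eq = 0.05044 M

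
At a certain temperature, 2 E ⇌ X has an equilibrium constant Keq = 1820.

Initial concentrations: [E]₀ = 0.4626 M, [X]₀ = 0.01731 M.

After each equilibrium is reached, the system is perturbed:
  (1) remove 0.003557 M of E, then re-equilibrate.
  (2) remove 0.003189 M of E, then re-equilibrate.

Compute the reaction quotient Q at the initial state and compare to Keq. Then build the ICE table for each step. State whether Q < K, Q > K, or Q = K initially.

Q₀ = 0.08089; Q < K (proceeds forward)

Q₀ = 0.08089 vs Keq = 1820 ⇒ Q<K, forward
Step 1:
                  E         X
  Initial    0.4626   0.01731
  Change     -0.451    0.2255
  Equil     0.01155    0.2428
  solve Keq expr → x = 0.2255; check Q = 1820
Then remove 0.003557 M of E.
Step 2:
                  E         X
  Initial  0.007994    0.2428
  Change   0.003515 -0.001758
  Equil     0.01151    0.2411
  solve Keq expr → x = -0.001758; check Q = 1820
Then remove 0.003189 M of E.
Step 3:
                  E         X
  Initial   0.00832    0.2411
  Change   0.003151 -0.001576
  Equil     0.01147    0.2395
  solve Keq expr → x = -0.001576; check Q = 1820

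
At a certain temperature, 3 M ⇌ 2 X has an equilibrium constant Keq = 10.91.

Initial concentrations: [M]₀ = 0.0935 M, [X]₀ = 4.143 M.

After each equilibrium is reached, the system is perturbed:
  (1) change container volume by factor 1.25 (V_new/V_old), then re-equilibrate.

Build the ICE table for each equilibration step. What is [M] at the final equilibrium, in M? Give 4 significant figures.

[M]_eq = 0.8896 M

Q₀ = 2.0999e+04 vs Keq = 10.91 ⇒ Q>K, reverse
Step 1:
                   M          X
  init        0.0935      4.143
  Δ            0.948     -0.632
  eq           1.042      3.511
  solve Keq expr → x = -0.316; check Q = 10.91
Then change container volume by factor 1.25 (V_new/V_old).
Step 2:
                   M          X
  init        0.8332      2.809
  Δ          0.05632   -0.03755
  eq          0.8896      2.771
  solve Keq expr → x = -0.01877; check Q = 10.91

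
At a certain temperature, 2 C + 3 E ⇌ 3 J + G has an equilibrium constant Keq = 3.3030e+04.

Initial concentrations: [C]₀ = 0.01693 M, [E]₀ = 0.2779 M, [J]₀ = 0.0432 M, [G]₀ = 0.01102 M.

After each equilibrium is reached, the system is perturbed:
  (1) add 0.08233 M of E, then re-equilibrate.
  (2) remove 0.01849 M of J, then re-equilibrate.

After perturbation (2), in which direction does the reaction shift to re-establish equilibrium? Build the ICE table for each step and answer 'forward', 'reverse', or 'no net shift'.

Direction: forward

Q₀ = 0.1444 vs Keq = 3.3030e+04 ⇒ Q<K, forward
Step 1:
                    C           E           J           G
  init        0.01693      0.2779      0.0432     0.01102
  Δ          -0.01682    -0.02523     0.02523    0.008411
  eq       1.0811e-04      0.2527     0.06843     0.01943
  solve Keq expr → x = 0.008411; check Q = 3.3030e+04
Then add 0.08233 M of E.
Step 2:
                    C           E           J           G
  init     1.0811e-04       0.335     0.06843     0.01943
  Δ       -3.7157e-05 -5.5735e-05  5.5735e-05  1.8578e-05
  eq       7.0954e-05      0.3349     0.06849     0.01945
  solve Keq expr → x = 1.8578e-05; check Q = 3.3030e+04
Then remove 0.01849 M of J.
Step 3:
                    C           E           J           G
  init     7.0954e-05      0.3349        0.05     0.01945
  Δ       -2.6620e-05 -3.9930e-05  3.9930e-05  1.3310e-05
  eq       4.4333e-05      0.3349     0.05004     0.01946
  solve Keq expr → x = 1.3310e-05; check Q = 3.3030e+04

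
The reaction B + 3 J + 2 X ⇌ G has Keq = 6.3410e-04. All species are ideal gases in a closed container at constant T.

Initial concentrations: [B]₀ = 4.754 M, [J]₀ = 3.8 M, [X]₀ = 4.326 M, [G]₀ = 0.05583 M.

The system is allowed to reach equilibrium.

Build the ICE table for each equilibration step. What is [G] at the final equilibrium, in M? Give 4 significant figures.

Q₀ = 1.1436e-05 vs Keq = 6.3410e-04 ⇒ Q<K, forward
Step 1:
                   B          J          X          G
  I            4.754        3.8      4.326    0.05583
  C          -0.4399      -1.32    -0.8798     0.4399
  E            4.314       2.48      3.446     0.4957
  solve Keq expr → x = 0.4399; check Q = 6.3410e-04

[G]_eq = 0.4957 M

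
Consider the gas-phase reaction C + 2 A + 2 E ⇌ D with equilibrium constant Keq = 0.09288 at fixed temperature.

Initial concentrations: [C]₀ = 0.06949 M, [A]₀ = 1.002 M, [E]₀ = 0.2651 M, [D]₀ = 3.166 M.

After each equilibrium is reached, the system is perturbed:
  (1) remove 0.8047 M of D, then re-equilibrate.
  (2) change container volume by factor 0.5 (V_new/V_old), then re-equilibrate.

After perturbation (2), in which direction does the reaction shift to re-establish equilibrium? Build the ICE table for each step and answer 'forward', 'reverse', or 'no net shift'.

Q₀ = 645.7 vs Keq = 0.09288 ⇒ Q>K, reverse
Step 1:
                  C         A         E         D
  I         0.06949     1.002    0.2651     3.166
  C          0.8423     1.685     1.685   -0.8423
  E          0.9118     2.687      1.95     2.324
  solve Keq expr → x = -0.8423; check Q = 0.09288
Then remove 0.8047 M of D.
Step 2:
                  C         A         E         D
  I          0.9118     2.687      1.95     1.519
  C        -0.07785   -0.1557   -0.1557   0.07785
  E          0.8339     2.531     1.794     1.597
  solve Keq expr → x = 0.07785; check Q = 0.09288
Then change container volume by factor 0.5 (V_new/V_old).
Step 3:
                  C         A         E         D
  I           1.668     5.062     3.588     3.194
  C         -0.7901     -1.58     -1.58    0.7901
  E          0.8778     3.482     2.008     3.984
  solve Keq expr → x = 0.7901; check Q = 0.09288

Direction: forward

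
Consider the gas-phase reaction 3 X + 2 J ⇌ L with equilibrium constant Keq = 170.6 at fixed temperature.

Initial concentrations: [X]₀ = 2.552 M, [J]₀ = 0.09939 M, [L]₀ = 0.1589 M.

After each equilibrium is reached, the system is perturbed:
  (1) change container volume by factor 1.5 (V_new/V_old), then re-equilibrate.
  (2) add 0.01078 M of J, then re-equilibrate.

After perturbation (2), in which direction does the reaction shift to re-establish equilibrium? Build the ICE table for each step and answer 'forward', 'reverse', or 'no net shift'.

Direction: forward

Q₀ = 0.9678 vs Keq = 170.6 ⇒ Q<K, forward
Step 1:
                    X           J           L
  init          2.552     0.09939      0.1589
  Δ           -0.1353    -0.09019     0.04509
  eq            2.417    0.009204       0.204
  solve Keq expr → x = 0.04509; check Q = 170.6
Then change container volume by factor 1.5 (V_new/V_old).
Step 2:
                    X           J           L
  init          1.611    0.006136       0.136
  Δ           0.01102    0.007344   -0.003672
  eq            1.622     0.01348      0.1323
  solve Keq expr → x = -0.003672; check Q = 170.6
Then add 0.01078 M of J.
Step 3:
                    X           J           L
  init          1.622     0.02426      0.1323
  Δ          -0.01548    -0.01032     0.00516
  eq            1.607     0.01394      0.1375
  solve Keq expr → x = 0.00516; check Q = 170.6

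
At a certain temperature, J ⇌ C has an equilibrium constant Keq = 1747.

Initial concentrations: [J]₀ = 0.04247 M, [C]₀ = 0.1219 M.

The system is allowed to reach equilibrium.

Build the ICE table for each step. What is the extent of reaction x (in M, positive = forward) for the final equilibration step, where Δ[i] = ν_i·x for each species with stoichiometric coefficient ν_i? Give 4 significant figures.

x = 0.04238 M

Q₀ = 2.87 vs Keq = 1747 ⇒ Q<K, forward
Step 1:
                    J           C
  init        0.04247      0.1219
  Δ          -0.04238     0.04238
  eq       9.4033e-05      0.1643
  solve Keq expr → x = 0.04238; check Q = 1747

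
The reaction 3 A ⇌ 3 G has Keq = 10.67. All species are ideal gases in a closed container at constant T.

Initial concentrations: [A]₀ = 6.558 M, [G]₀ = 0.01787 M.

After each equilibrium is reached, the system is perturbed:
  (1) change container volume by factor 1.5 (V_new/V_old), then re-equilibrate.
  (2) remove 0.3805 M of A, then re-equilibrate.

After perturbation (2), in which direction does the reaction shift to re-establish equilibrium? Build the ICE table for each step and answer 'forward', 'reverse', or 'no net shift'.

Direction: reverse

Q₀ = 2.0233e-08 vs Keq = 10.67 ⇒ Q<K, forward
Step 1:
                   A          G
  I            6.558    0.01787
  C           -4.504      4.504
  E            2.054      4.522
  solve Keq expr → x = 1.501; check Q = 10.67
Then change container volume by factor 1.5 (V_new/V_old).
Step 2:
                   A          G
  I            1.369      3.015
  C                0          0
  E            1.369      3.015
  solve Keq expr → x = 0; check Q = 10.67
Then remove 0.3805 M of A.
Step 3:
                   A          G
  I           0.9888      3.015
  C           0.2616    -0.2616
  E             1.25      2.753
  solve Keq expr → x = -0.08722; check Q = 10.67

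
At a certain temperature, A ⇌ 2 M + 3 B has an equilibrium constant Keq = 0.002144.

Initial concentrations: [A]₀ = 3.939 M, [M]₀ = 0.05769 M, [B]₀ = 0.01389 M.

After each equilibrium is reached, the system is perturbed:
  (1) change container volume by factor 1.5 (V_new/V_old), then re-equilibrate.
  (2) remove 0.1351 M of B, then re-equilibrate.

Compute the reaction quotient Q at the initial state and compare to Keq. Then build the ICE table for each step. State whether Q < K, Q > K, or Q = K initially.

Q₀ = 2.2642e-09; Q < K (proceeds forward)

Q₀ = 2.2642e-09 vs Keq = 0.002144 ⇒ Q<K, forward
Step 1:
                   A          M          B
  init         3.939    0.05769    0.01389
  Δ           -0.136     0.2719     0.4079
  eq           3.803     0.3296     0.4218
  solve Keq expr → x = 0.136; check Q = 0.002144
Then change container volume by factor 1.5 (V_new/V_old).
Step 2:
                   A          M          B
  init         2.535     0.2198     0.2812
  Δ         -0.03777    0.07555     0.1133
  eq           2.498     0.2953     0.3945
  solve Keq expr → x = 0.03777; check Q = 0.002144
Then remove 0.1351 M of B.
Step 3:
                   A          M          B
  init         2.498     0.2953     0.2594
  Δ         -0.02952    0.05905    0.08857
  eq           2.468     0.3543      0.348
  solve Keq expr → x = 0.02952; check Q = 0.002144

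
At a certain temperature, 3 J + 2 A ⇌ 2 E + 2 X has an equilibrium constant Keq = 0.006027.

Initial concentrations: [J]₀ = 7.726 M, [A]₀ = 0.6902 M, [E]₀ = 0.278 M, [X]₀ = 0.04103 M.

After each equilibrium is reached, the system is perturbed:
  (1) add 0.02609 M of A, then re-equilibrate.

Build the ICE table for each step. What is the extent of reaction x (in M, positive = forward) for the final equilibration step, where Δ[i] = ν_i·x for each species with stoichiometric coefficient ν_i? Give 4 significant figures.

x = 0.006778 M

Q₀ = 5.9221e-07 vs Keq = 0.006027 ⇒ Q<K, forward
Step 1:
                   J          A          E          X
  init         7.726     0.6902      0.278    0.04103
  Δ          -0.6705     -0.447      0.447      0.447
  eq           7.055     0.2432      0.725      0.488
  solve Keq expr → x = 0.2235; check Q = 0.006027
Then add 0.02609 M of A.
Step 2:
                   J          A          E          X
  init         7.055     0.2693      0.725      0.488
  Δ         -0.02033   -0.01356    0.01356    0.01356
  eq           7.035     0.2557     0.7386     0.5016
  solve Keq expr → x = 0.006778; check Q = 0.006027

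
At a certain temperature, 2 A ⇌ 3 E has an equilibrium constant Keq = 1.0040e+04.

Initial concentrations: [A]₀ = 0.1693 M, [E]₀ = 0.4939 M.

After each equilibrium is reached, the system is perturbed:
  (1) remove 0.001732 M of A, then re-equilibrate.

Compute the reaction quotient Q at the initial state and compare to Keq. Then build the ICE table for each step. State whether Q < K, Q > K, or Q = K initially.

Q₀ = 4.203; Q < K (proceeds forward)

Q₀ = 4.203 vs Keq = 1.0040e+04 ⇒ Q<K, forward
Step 1:
                   A          E
  init        0.1693     0.4939
  Δ           -0.163     0.2445
  eq        0.006332     0.7384
  solve Keq expr → x = 0.08148; check Q = 1.0040e+04
Then remove 0.001732 M of A.
Step 2:
                   A          E
  init        0.0046     0.7384
  Δ         0.001699  -0.002549
  eq        0.006299     0.7358
  solve Keq expr → x = -8.4962e-04; check Q = 1.0040e+04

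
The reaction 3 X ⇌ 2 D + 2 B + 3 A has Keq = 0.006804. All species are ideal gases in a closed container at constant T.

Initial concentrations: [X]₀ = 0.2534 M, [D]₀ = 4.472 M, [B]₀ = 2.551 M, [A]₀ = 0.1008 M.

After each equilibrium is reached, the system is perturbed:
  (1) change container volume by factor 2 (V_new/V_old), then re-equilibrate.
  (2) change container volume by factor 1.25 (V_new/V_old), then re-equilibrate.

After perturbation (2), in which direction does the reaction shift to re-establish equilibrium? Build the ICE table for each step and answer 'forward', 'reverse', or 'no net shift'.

Q₀ = 8.192 vs Keq = 0.006804 ⇒ Q>K, reverse
Step 1:
                    X           D           B           A
  Initial      0.2534       4.472       2.551      0.1008
  Change      0.08773    -0.05849    -0.05849    -0.08773
  Equil        0.3411       4.414       2.493     0.01307
  solve Keq expr → x = -0.02924; check Q = 0.006804
Then change container volume by factor 2 (V_new/V_old).
Step 2:
                    X           D           B           A
  Initial      0.1706       2.207       1.246    0.006534
  Change    -0.008986    0.005991    0.005991    0.008986
  Equil        0.1616       2.213       1.252     0.01552
  solve Keq expr → x = 0.002995; check Q = 0.006804
Then change container volume by factor 1.25 (V_new/V_old).
Step 3:
                    X           D           B           A
  Initial      0.1293        1.77       1.002     0.01242
  Change    -0.003772    0.002515    0.002515    0.003772
  Equil        0.1255       1.773       1.004     0.01619
  solve Keq expr → x = 0.001257; check Q = 0.006804

Direction: forward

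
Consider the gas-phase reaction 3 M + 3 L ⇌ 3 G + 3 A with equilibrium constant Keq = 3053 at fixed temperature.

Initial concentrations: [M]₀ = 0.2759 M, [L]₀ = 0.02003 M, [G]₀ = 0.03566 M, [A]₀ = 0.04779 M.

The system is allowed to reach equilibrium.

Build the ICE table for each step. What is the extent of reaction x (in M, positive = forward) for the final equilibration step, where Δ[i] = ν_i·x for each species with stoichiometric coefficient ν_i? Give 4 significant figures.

x = 0.00635 M

Q₀ = 0.02933 vs Keq = 3053 ⇒ Q<K, forward
Step 1:
                  M         L         G         A
  Initial    0.2759   0.02003   0.03566   0.04779
  Change   -0.01905  -0.01905   0.01905   0.01905
  Equil      0.2569 9.8135e-04   0.05471   0.06684
  solve Keq expr → x = 0.00635; check Q = 3053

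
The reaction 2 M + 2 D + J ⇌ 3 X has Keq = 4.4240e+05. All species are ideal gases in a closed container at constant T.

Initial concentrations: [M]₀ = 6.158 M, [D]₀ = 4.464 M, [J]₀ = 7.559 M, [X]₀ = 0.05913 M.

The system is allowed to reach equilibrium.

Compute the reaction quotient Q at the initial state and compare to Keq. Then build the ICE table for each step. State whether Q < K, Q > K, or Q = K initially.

Q₀ = 3.6194e-08 vs Keq = 4.4240e+05 ⇒ Q<K, forward
Step 1:
                   M          D          J          X
  init         6.158      4.464      7.559    0.05913
  Δ           -4.457     -4.457     -2.229      6.686
  eq           1.701   0.006708       5.33      6.745
  solve Keq expr → x = 2.229; check Q = 4.4240e+05

Q₀ = 3.6194e-08; Q < K (proceeds forward)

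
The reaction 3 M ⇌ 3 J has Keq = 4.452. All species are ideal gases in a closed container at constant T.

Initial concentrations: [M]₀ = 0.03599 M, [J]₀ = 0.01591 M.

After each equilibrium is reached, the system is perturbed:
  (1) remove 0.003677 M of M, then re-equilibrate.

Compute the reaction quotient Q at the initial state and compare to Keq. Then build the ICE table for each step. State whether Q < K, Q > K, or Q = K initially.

Q₀ = 0.08639; Q < K (proceeds forward)

Q₀ = 0.08639 vs Keq = 4.452 ⇒ Q<K, forward
Step 1:
                    M           J
  init        0.03599     0.01591
  Δ          -0.01637     0.01637
  eq          0.01962     0.03228
  solve Keq expr → x = 0.005456; check Q = 4.452
Then remove 0.003677 M of M.
Step 2:
                    M           J
  init        0.01594     0.03228
  Δ          0.002287   -0.002287
  eq          0.01823     0.02999
  solve Keq expr → x = -7.6229e-04; check Q = 4.452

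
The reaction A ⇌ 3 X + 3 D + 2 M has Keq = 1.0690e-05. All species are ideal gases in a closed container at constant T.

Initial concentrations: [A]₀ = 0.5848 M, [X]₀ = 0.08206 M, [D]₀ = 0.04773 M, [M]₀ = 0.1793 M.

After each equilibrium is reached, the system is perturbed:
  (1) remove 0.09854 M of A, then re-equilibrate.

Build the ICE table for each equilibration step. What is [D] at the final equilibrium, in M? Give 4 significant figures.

Q₀ = 3.3031e-09 vs Keq = 1.0690e-05 ⇒ Q<K, forward
Step 1:
                  A         X         D         M
  I          0.5848   0.08206   0.04773    0.1793
  C         -0.0473    0.1419    0.1419    0.0946
  E          0.5375     0.224    0.1896    0.2739
  solve Keq expr → x = 0.0473; check Q = 1.0690e-05
Then remove 0.09854 M of A.
Step 2:
                  A         X         D         M
  I           0.439     0.224    0.1896    0.2739
  C        0.001913 -0.005738 -0.005738 -0.003825
  E          0.4409    0.2182    0.1839    0.2701
  solve Keq expr → x = -0.001913; check Q = 1.0690e-05

[D]_eq = 0.1839 M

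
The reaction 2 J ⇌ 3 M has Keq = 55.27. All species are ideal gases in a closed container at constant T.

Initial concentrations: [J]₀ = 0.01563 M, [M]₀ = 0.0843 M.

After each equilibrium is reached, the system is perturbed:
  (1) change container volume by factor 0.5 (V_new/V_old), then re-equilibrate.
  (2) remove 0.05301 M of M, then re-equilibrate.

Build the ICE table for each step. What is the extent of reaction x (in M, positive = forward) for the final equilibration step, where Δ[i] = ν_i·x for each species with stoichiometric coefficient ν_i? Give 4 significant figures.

Q₀ = 2.452 vs Keq = 55.27 ⇒ Q<K, forward
Step 1:
                  J         M
  init      0.01563    0.0843
  Δ         -0.0113   0.01695
  eq       0.004333    0.1012
  solve Keq expr → x = 0.005648; check Q = 55.27
Then change container volume by factor 0.5 (V_new/V_old).
Step 2:
                  J         M
  init     0.008667    0.2025
  Δ        0.003162 -0.004743
  eq        0.01183    0.1977
  solve Keq expr → x = -0.001581; check Q = 55.27
Then remove 0.05301 M of M.
Step 3:
                  J         M
  init      0.01183    0.1447
  Δ       -0.003961  0.005941
  eq       0.007867    0.1507
  solve Keq expr → x = 0.00198; check Q = 55.27

x = 0.00198 M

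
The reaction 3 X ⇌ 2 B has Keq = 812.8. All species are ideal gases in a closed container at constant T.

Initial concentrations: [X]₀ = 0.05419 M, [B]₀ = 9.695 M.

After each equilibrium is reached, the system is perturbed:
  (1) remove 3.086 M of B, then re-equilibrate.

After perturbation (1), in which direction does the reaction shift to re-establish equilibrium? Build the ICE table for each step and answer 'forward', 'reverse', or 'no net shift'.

Direction: forward

Q₀ = 5.9066e+05 vs Keq = 812.8 ⇒ Q>K, reverse
Step 1:
                    X           B
  I           0.05419       9.695
  C            0.4235     -0.2823
  E            0.4777       9.413
  solve Keq expr → x = -0.1412; check Q = 812.8
Then remove 3.086 M of B.
Step 2:
                    X           B
  I            0.4777       6.327
  C           -0.1084     0.07224
  E            0.3693       6.399
  solve Keq expr → x = 0.03612; check Q = 812.8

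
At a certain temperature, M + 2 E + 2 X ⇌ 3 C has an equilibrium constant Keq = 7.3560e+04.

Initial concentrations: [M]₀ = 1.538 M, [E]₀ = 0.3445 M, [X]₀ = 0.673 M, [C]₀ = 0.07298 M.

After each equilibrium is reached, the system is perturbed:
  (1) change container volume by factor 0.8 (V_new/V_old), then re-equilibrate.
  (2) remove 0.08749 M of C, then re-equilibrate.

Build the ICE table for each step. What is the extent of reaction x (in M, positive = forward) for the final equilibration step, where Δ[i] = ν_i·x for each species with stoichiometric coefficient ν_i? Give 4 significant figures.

x = 3.6195e-04 M

Q₀ = 0.004702 vs Keq = 7.3560e+04 ⇒ Q<K, forward
Step 1:
                    M           E           X           C
  Initial       1.538      0.3445       0.673     0.07298
  Change      -0.1701     -0.3403     -0.3403      0.5104
  Equil         1.368    0.004222      0.3327      0.5834
  solve Keq expr → x = 0.1701; check Q = 7.3560e+04
Then change container volume by factor 0.8 (V_new/V_old).
Step 2:
                    M           E           X           C
  Initial        1.71    0.005278      0.4159      0.7292
  Change  -5.1545e-04   -0.001031   -0.001031    0.001546
  Equil         1.709    0.004247      0.4149      0.7308
  solve Keq expr → x = 5.1545e-04; check Q = 7.3560e+04
Then remove 0.08749 M of C.
Step 3:
                    M           E           X           C
  Initial       1.709    0.004247      0.4149      0.6433
  Change  -3.6195e-04 -7.2390e-04 -7.2390e-04    0.001086
  Equil         1.709    0.003523      0.4141      0.6444
  solve Keq expr → x = 3.6195e-04; check Q = 7.3560e+04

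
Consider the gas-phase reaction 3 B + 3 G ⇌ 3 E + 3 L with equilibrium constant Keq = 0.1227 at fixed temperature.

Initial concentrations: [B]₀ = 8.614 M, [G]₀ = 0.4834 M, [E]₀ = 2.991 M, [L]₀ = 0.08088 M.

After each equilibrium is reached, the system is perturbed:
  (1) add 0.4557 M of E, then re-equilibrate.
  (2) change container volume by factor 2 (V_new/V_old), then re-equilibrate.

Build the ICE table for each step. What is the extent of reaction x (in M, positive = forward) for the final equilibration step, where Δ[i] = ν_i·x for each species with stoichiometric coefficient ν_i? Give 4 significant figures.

Q₀ = 1.9608e-04 vs Keq = 0.1227 ⇒ Q<K, forward
Step 1:
                    B           G           E           L
  Initial       8.614      0.4834       2.991     0.08088
  Change      -0.2369     -0.2369      0.2369      0.2369
  Equil         8.377      0.2465       3.228      0.3178
  solve Keq expr → x = 0.07898; check Q = 0.1227
Then add 0.4557 M of E.
Step 2:
                    B           G           E           L
  Initial       8.377      0.2465       3.684      0.3178
  Change       0.0175      0.0175     -0.0175     -0.0175
  Equil         8.395       0.264       3.666      0.3003
  solve Keq expr → x = -0.005832; check Q = 0.1227
Then change container volume by factor 2 (V_new/V_old).
Step 3:
                    B           G           E           L
  Initial       4.197       0.132       1.833      0.1502
  Change            0           0           0           0
  Equil         4.197       0.132       1.833      0.1502
  solve Keq expr → x = 0; check Q = 0.1227

x = 0 M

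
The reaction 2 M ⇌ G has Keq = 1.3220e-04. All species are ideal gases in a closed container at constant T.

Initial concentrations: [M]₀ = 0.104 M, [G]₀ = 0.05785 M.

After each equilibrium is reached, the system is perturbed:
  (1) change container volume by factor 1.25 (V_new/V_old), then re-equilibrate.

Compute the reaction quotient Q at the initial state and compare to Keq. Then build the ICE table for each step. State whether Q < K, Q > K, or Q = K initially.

Q₀ = 5.349; Q > K (proceeds reverse)

Q₀ = 5.349 vs Keq = 1.3220e-04 ⇒ Q>K, reverse
Step 1:
                  M         G
  I           0.104   0.05785
  C          0.1157  -0.05784
  E          0.2197 6.3803e-06
  solve Keq expr → x = -0.05784; check Q = 1.3220e-04
Then change container volume by factor 1.25 (V_new/V_old).
Step 2:
                  M         G
  I          0.1757 5.1042e-06
  C       2.0415e-06 -1.0208e-06
  E          0.1758 4.0835e-06
  solve Keq expr → x = -1.0208e-06; check Q = 1.3220e-04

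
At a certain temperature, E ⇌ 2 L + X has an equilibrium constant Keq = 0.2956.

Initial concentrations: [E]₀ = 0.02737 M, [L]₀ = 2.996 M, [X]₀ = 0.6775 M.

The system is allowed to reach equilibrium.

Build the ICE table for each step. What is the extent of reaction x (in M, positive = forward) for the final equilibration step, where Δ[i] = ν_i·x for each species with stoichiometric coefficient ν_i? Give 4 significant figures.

x = -0.6163 M

Q₀ = 222.2 vs Keq = 0.2956 ⇒ Q>K, reverse
Step 1:
                  E         L         X
  init      0.02737     2.996    0.6775
  Δ          0.6163    -1.233   -0.6163
  eq         0.6437     1.763   0.06119
  solve Keq expr → x = -0.6163; check Q = 0.2956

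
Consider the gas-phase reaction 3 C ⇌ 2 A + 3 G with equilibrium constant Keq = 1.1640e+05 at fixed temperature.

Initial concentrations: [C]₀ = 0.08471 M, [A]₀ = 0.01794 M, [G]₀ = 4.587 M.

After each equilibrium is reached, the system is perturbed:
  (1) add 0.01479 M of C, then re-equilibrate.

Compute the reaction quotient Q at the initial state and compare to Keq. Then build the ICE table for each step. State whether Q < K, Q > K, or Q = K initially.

Q₀ = 51.1 vs Keq = 1.1640e+05 ⇒ Q<K, forward
Step 1:
                  C         A         G
  init      0.08471   0.01794     4.587
  Δ        -0.06942   0.04628   0.06942
  eq        0.01529   0.06422     4.656
  solve Keq expr → x = 0.02314; check Q = 1.1640e+05
Then add 0.01479 M of C.
Step 2:
                  C         A         G
  init      0.03008   0.06422     4.656
  Δ        -0.01336  0.008906   0.01336
  eq        0.01672   0.07312      4.67
  solve Keq expr → x = 0.004453; check Q = 1.1640e+05

Q₀ = 51.1; Q < K (proceeds forward)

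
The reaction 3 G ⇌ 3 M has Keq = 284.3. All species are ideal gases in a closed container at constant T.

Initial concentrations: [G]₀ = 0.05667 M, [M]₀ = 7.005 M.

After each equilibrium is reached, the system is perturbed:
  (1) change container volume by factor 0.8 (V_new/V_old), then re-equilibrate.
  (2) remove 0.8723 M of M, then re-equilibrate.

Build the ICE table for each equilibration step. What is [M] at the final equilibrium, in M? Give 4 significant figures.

[M]_eq = 6.905 M

Q₀ = 1.8887e+06 vs Keq = 284.3 ⇒ Q>K, reverse
Step 1:
                  G         M
  Initial   0.05667     7.005
  Change     0.8755   -0.8755
  Equil      0.9322     6.129
  solve Keq expr → x = -0.2918; check Q = 284.3
Then change container volume by factor 0.8 (V_new/V_old).
Step 2:
                  G         M
  Initial     1.165     7.662
  Change          0         0
  Equil       1.165     7.662
  solve Keq expr → x = 0; check Q = 284.3
Then remove 0.8723 M of M.
Step 3:
                  G         M
  Initial     1.165      6.79
  Change    -0.1151    0.1151
  Equil        1.05     6.905
  solve Keq expr → x = 0.03838; check Q = 284.3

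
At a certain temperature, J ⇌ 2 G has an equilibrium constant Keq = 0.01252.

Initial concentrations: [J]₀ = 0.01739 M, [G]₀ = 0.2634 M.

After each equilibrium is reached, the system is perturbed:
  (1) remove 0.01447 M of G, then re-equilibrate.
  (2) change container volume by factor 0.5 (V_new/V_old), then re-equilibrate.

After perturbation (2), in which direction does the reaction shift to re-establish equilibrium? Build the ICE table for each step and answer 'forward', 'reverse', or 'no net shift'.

Direction: reverse

Q₀ = 3.99 vs Keq = 0.01252 ⇒ Q>K, reverse
Step 1:
                  J         G
  Initial   0.01739    0.2634
  Change     0.1116   -0.2232
  Equil       0.129   0.04019
  solve Keq expr → x = -0.1116; check Q = 0.01252
Then remove 0.01447 M of G.
Step 2:
                  J         G
  Initial     0.129   0.02572
  Change  -0.006706   0.01341
  Equil      0.1223   0.03913
  solve Keq expr → x = 0.006706; check Q = 0.01252
Then change container volume by factor 0.5 (V_new/V_old).
Step 3:
                  J         G
  Initial    0.2446   0.07826
  Change    0.01085  -0.02171
  Equil      0.2554   0.05655
  solve Keq expr → x = -0.01085; check Q = 0.01252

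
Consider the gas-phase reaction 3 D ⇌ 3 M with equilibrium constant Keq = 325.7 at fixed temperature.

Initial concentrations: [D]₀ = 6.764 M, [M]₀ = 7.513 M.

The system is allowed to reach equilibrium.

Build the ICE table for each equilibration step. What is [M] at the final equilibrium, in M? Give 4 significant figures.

Q₀ = 1.37 vs Keq = 325.7 ⇒ Q<K, forward
Step 1:
                    D           M
  init          6.764       7.513
  Δ            -4.952       4.952
  eq            1.812       12.47
  solve Keq expr → x = 1.651; check Q = 325.7

[M]_eq = 12.47 M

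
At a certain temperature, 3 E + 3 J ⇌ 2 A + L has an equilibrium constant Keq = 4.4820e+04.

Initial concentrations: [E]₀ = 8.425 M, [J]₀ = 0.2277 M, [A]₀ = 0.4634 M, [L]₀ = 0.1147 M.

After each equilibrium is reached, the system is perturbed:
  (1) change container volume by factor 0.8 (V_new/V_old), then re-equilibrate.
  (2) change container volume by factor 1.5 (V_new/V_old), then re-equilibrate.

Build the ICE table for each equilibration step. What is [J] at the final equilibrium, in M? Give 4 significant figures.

Q₀ = 0.003489 vs Keq = 4.4820e+04 ⇒ Q<K, forward
Step 1:
                   E          J          A          L
  init         8.425     0.2277     0.4634     0.1147
  Δ          -0.2263    -0.2263     0.1508    0.07542
  eq           8.199   0.001427     0.6142     0.1901
  solve Keq expr → x = 0.07542; check Q = 4.4820e+04
Then change container volume by factor 0.8 (V_new/V_old).
Step 2:
                   E          J          A          L
  init         10.25   0.001783     0.7678     0.2377
  Δ       -3.5610e-04 -3.5610e-04 2.3740e-04 1.1870e-04
  eq           10.25   0.001427      0.768     0.2378
  solve Keq expr → x = 1.1870e-04; check Q = 4.4820e+04
Then change container volume by factor 1.5 (V_new/V_old).
Step 3:
                   E          J          A          L
  init         6.832 9.5153e-04      0.512     0.1585
  Δ       4.7460e-04 4.7460e-04 -3.1640e-04 -1.5820e-04
  eq           6.833   0.001426     0.5117     0.1584
  solve Keq expr → x = -1.5820e-04; check Q = 4.4820e+04

[J]_eq = 0.001426 M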